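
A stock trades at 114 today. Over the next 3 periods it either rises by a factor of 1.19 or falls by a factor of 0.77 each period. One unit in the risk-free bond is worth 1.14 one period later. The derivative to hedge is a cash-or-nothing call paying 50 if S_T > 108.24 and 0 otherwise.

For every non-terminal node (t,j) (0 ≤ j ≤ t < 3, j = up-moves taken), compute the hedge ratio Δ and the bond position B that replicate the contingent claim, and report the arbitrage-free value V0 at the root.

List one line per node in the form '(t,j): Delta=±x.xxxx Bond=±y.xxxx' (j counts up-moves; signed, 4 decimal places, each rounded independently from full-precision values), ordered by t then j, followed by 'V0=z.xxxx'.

Under the risk-neutral measure, an up-move has probability p* = (R−d)/(u−d) = 0.8810 and values discount at R = 1.14.
Payoff layer (t=3): V(3,0)=0.0000, V(3,1)=0.0000, V(3,2)=50.0000, V(3,3)=50.0000
  t=2,j=0: stock 67.5906 → up 80.4328 (V=0.0000), down 52.0448 (V=0.0000). Price 0.0000; hedge Δ=0.0000, bond B=0.0000.
  t=2,j=1: stock 104.4582 → up 124.3053 (V=50.0000), down 80.4328 (V=0.0000). Price 38.6383; hedge Δ=1.1397, bond B=-80.4094.
  t=2,j=2: stock 161.4354 → up 192.1081 (V=50.0000), down 124.3053 (V=50.0000). Price 43.8596; hedge Δ=0.0000, bond B=43.8596.
  t=1,j=0: stock 87.7800 → up 104.4582 (V=38.6383), down 67.5906 (V=0.0000). Price 29.8583; hedge Δ=1.0480, bond B=-62.1376.
  t=1,j=1: stock 135.6600 → up 161.4354 (V=43.8596), down 104.4582 (V=38.6383). Price 37.9281; hedge Δ=0.0916, bond B=25.4962.
  t=0,j=0: stock 114.0000 → up 135.6600 (V=37.9281), down 87.7800 (V=29.8583). Price 32.4276; hedge Δ=0.1685, bond B=13.2137.
Self-financing check: at every node Δ·S+B equals the discounted successor values.

(0,0): Delta=0.1685 Bond=13.2137
(1,0): Delta=1.0480 Bond=-62.1376
(1,1): Delta=0.0916 Bond=25.4962
(2,0): Delta=0.0000 Bond=0.0000
(2,1): Delta=1.1397 Bond=-80.4094
(2,2): Delta=0.0000 Bond=43.8596
V0=32.4276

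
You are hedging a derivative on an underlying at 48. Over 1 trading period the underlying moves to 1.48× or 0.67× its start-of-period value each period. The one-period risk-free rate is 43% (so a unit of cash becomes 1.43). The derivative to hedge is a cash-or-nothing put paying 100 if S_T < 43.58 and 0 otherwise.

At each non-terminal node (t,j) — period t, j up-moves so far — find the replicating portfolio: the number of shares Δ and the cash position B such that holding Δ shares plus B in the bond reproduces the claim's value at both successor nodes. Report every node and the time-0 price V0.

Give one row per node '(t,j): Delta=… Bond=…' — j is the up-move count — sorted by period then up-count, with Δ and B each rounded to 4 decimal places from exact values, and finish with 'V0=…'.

(0,0): Delta=-2.5720 Bond=127.7735
V0=4.3167

The replicating-portfolio and risk-neutral prices coincide; use p* = (1.43−0.67)/(1.48−0.67) = 0.9383 for the latter.
At expiry t=1: V(1,0)=100.0000, V(1,1)=0.0000
  t=0,j=0: stock 48.0000 → up 71.0400 (V=0.0000), down 32.1600 (V=100.0000). Price 4.3167; hedge Δ=-2.5720, bond B=127.7735.
Root portfolio cost Δ·48+B reproduces V0=4.3167.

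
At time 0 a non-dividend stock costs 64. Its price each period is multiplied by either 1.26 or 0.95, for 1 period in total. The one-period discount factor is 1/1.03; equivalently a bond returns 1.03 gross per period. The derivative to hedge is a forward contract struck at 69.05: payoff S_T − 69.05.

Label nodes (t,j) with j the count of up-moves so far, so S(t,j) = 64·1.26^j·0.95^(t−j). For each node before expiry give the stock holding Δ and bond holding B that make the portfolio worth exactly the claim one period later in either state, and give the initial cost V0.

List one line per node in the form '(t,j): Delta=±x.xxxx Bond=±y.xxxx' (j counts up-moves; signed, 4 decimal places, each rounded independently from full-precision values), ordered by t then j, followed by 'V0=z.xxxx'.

(0,0): Delta=1.0000 Bond=-67.0388
V0=-3.0388

No-arbitrage ⇒ martingale measure with p* = (R−d)/(u−d) = 0.2581.
Terminal payoffs: V(1,0)=-8.2500, V(1,1)=11.5900
(0,0): S=64.0000. Δ = (V_up−V_dn)/(S_up−S_dn) = (11.5900−-8.2500)/(80.6400−60.8000) = 1.0000. V = [p*·11.5900 + (1−p*)·-8.2500]/1.03 = -3.0388. B = V − Δ·S = -67.0388.
Root portfolio cost Δ·64+B reproduces V0=-3.0388.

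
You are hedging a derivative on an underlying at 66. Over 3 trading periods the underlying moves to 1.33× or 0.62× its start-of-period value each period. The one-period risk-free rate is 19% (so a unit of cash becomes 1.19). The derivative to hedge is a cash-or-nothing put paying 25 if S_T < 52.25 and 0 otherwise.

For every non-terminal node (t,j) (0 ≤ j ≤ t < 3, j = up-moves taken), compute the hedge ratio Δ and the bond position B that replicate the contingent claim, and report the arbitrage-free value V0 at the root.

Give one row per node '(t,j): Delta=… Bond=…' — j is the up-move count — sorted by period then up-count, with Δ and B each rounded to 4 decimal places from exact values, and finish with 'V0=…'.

The replicating-portfolio and risk-neutral prices coincide; use p* = (1.19−0.62)/(1.33−0.62) = 0.8028 for the latter.
Terminal values V(3,·): V(3,0)=25.0000, V(3,1)=25.0000, V(3,2)=0.0000, V(3,3)=0.0000
Node (2,0) S=25.3704: V=(p*·25.0000+(1−p*)·25.0000)/1.19=21.0084; Δ=(25.0000−25.0000)/(33.7426−15.7296)=0.0000; B=V−Δ·S=21.0084
Node (2,1) S=54.4236: V=(p*·0.0000+(1−p*)·25.0000)/1.19=4.1425; Δ=(0.0000−25.0000)/(72.3834−33.7426)=-0.6470; B=V−Δ·S=39.3538
Node (2,2) S=116.7474: V=(p*·0.0000+(1−p*)·0.0000)/1.19=0.0000; Δ=(0.0000−0.0000)/(155.2740−72.3834)=0.0000; B=V−Δ·S=0.0000
Node (1,0) S=40.9200: V=(p*·4.1425+(1−p*)·21.0084)/1.19=6.2758; Δ=(4.1425−21.0084)/(54.4236−25.3704)=-0.5805; B=V−Δ·S=30.0306
Node (1,1) S=87.7800: V=(p*·0.0000+(1−p*)·4.1425)/1.19=0.6864; Δ=(0.0000−4.1425)/(116.7474−54.4236)=-0.0665; B=V−Δ·S=6.5209
Node (0,0) S=66.0000: V=(p*·0.6864+(1−p*)·6.2758)/1.19=1.5030; Δ=(0.6864−6.2758)/(87.7800−40.9200)=-0.1193; B=V−Δ·S=9.3753
Root portfolio cost Δ·66+B reproduces V0=1.5030.

(0,0): Delta=-0.1193 Bond=9.3753
(1,0): Delta=-0.5805 Bond=30.0306
(1,1): Delta=-0.0665 Bond=6.5209
(2,0): Delta=0.0000 Bond=21.0084
(2,1): Delta=-0.6470 Bond=39.3538
(2,2): Delta=0.0000 Bond=0.0000
V0=1.5030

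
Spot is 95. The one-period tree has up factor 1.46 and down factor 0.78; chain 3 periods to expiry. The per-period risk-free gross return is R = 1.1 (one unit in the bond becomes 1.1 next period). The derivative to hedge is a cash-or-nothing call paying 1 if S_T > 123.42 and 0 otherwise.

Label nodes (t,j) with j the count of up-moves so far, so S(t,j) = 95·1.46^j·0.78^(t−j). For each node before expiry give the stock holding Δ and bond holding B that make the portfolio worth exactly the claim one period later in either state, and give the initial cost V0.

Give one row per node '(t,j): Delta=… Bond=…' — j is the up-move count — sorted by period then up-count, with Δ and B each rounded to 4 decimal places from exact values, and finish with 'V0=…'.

Since d<R<u, set p* = (R−d)/(u−d) = 0.4706; price each node as the discounted p*-expectation of its children.
Terminal payoffs: V(3,0)=0.0000, V(3,1)=0.0000, V(3,2)=1.0000, V(3,3)=1.0000
  t=2,j=0: stock 57.7980 → up 84.3851 (V=0.0000), down 45.0824 (V=0.0000). Price 0.0000; hedge Δ=0.0000, bond B=0.0000.
  t=2,j=1: stock 108.1860 → up 157.9516 (V=1.0000), down 84.3851 (V=0.0000). Price 0.4278; hedge Δ=0.0136, bond B=-1.0428.
  t=2,j=2: stock 202.5020 → up 295.6529 (V=1.0000), down 157.9516 (V=1.0000). Price 0.9091; hedge Δ=0.0000, bond B=0.9091.
  t=1,j=0: stock 74.1000 → up 108.1860 (V=0.4278), down 57.7980 (V=0.0000). Price 0.1830; hedge Δ=0.0085, bond B=-0.4461.
  t=1,j=1: stock 138.7000 → up 202.5020 (V=0.9091), down 108.1860 (V=0.4278). Price 0.5948; hedge Δ=0.0051, bond B=-0.1130.
  t=0,j=0: stock 95.0000 → up 138.7000 (V=0.5948), down 74.1000 (V=0.1830). Price 0.3425; hedge Δ=0.0064, bond B=-0.2630.
Check: Δ(0,0)·S0 + B(0,0) = 0.3425 = V0.

(0,0): Delta=0.0064 Bond=-0.2630
(1,0): Delta=0.0085 Bond=-0.4461
(1,1): Delta=0.0051 Bond=-0.1130
(2,0): Delta=0.0000 Bond=0.0000
(2,1): Delta=0.0136 Bond=-1.0428
(2,2): Delta=0.0000 Bond=0.9091
V0=0.3425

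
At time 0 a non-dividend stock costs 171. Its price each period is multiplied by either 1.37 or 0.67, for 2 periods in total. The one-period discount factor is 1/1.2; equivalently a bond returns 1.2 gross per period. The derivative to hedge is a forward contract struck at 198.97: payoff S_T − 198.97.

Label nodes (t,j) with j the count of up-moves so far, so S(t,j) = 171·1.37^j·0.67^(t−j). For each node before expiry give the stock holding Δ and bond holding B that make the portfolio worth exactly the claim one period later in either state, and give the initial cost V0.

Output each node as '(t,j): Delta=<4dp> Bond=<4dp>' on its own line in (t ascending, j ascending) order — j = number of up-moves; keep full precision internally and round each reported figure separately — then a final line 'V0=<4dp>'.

(0,0): Delta=1.0000 Bond=-138.1736
(1,0): Delta=1.0000 Bond=-165.8083
(1,1): Delta=1.0000 Bond=-165.8083
V0=32.8264

No-arbitrage ⇒ martingale measure with p* = (R−d)/(u−d) = 0.7571.
At expiry t=2: V(2,0)=-122.2081, V(2,1)=-42.0091, V(2,2)=121.9799
Node (1,0) S=114.5700: V=(p*·-42.0091+(1−p*)·-122.2081)/1.2=-51.2383; Δ=(-42.0091−-122.2081)/(156.9609−76.7619)=1.0000; B=V−Δ·S=-165.8083
Node (1,1) S=234.2700: V=(p*·121.9799+(1−p*)·-42.0091)/1.2=68.4617; Δ=(121.9799−-42.0091)/(320.9499−156.9609)=1.0000; B=V−Δ·S=-165.8083
Node (0,0) S=171.0000: V=(p*·68.4617+(1−p*)·-51.2383)/1.2=32.8264; Δ=(68.4617−-51.2383)/(234.2700−114.5700)=1.0000; B=V−Δ·S=-138.1736
Root portfolio cost Δ·171+B reproduces V0=32.8264.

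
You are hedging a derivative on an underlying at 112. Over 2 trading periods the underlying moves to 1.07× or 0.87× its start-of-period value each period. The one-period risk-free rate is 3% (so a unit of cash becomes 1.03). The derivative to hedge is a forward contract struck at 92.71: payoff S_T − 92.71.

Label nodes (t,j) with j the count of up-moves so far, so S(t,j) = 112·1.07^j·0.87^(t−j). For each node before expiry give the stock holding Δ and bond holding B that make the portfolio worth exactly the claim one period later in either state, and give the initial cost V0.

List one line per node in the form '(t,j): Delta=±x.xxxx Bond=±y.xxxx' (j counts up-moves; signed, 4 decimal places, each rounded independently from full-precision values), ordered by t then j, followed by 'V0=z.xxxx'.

Risk-neutral probability p* = (R−d)/(u−d) = (1.03−0.87)/(1.07−0.87) = 0.8000.
Terminal payoffs: V(2,0)=-7.9372, V(2,1)=11.5508, V(2,2)=35.5188
(1,0): S=97.4400. Δ = (V_up−V_dn)/(S_up−S_dn) = (11.5508−-7.9372)/(104.2608−84.7728) = 1.0000. V = [p*·11.5508 + (1−p*)·-7.9372]/1.03 = 7.4303. B = V − Δ·S = -90.0097.
(1,1): S=119.8400. Δ = (V_up−V_dn)/(S_up−S_dn) = (35.5188−11.5508)/(128.2288−104.2608) = 1.0000. V = [p*·35.5188 + (1−p*)·11.5508]/1.03 = 29.8303. B = V − Δ·S = -90.0097.
(0,0): S=112.0000. Δ = (V_up−V_dn)/(S_up−S_dn) = (29.8303−7.4303)/(119.8400−97.4400) = 1.0000. V = [p*·29.8303 + (1−p*)·7.4303]/1.03 = 24.6119. B = V − Δ·S = -87.3881.
Root portfolio cost Δ·112+B reproduces V0=24.6119.

(0,0): Delta=1.0000 Bond=-87.3881
(1,0): Delta=1.0000 Bond=-90.0097
(1,1): Delta=1.0000 Bond=-90.0097
V0=24.6119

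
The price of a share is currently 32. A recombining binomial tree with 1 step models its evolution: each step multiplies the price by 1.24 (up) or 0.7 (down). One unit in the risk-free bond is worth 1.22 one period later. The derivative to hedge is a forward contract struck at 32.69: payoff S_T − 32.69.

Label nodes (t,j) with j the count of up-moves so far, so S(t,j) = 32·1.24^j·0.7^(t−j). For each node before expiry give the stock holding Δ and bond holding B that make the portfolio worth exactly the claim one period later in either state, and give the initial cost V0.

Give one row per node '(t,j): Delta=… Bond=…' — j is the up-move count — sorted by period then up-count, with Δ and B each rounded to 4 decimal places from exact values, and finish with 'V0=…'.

No-arbitrage ⇒ martingale measure with p* = (R−d)/(u−d) = 0.9630.
Terminal values V(1,·): V(1,0)=-10.2900, V(1,1)=6.9900
  t=0,j=0: stock 32.0000 → up 39.6800 (V=6.9900), down 22.4000 (V=-10.2900). Price 5.2049; hedge Δ=1.0000, bond B=-26.7951.
Self-financing check: at every node Δ·S+B equals the discounted successor values.

(0,0): Delta=1.0000 Bond=-26.7951
V0=5.2049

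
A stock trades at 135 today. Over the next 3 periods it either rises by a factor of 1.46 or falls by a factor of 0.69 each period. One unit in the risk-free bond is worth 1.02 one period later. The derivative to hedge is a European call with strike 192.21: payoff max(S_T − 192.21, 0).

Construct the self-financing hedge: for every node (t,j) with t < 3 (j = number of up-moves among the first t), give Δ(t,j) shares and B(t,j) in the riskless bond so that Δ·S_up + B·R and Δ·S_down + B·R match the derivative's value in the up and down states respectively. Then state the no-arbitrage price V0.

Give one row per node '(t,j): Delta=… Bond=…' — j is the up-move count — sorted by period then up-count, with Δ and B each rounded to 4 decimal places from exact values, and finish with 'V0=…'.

Under the risk-neutral measure, an up-move has probability p* = (R−d)/(u−d) = 0.4286 and values discount at R = 1.02.
Terminal values V(3,·): V(3,0)=0.0000, V(3,1)=0.0000, V(3,2)=6.3485, V(3,3)=227.9284
  t=2,j=0: stock 64.2735 → up 93.8393 (V=0.0000), down 44.3487 (V=0.0000). Price 0.0000; hedge Δ=0.0000, bond B=0.0000.
  t=2,j=1: stock 135.9990 → up 198.5585 (V=6.3485), down 93.8393 (V=0.0000). Price 2.6675; hedge Δ=0.0606, bond B=-5.5774.
  t=2,j=2: stock 287.7660 → up 420.1384 (V=227.9284), down 198.5585 (V=6.3485). Price 99.3248; hedge Δ=1.0000, bond B=-188.4412.
  t=1,j=0: stock 93.1500 → up 135.9990 (V=2.6675), down 64.2735 (V=0.0000). Price 1.1208; hedge Δ=0.0372, bond B=-2.3434.
  t=1,j=1: stock 197.1000 → up 287.7660 (V=99.3248), down 135.9990 (V=2.6675). Price 43.2275; hedge Δ=0.6369, bond B=-82.3016.
  t=0,j=0: stock 135.0000 → up 197.1000 (V=43.2275), down 93.1500 (V=1.1208). Price 18.7907; hedge Δ=0.4051, bond B=-35.8933.
Each (Δ,B) replicates both successor values, so the strategy is self-financing and V0 is arbitrage-free.

(0,0): Delta=0.4051 Bond=-35.8933
(1,0): Delta=0.0372 Bond=-2.3434
(1,1): Delta=0.6369 Bond=-82.3016
(2,0): Delta=0.0000 Bond=0.0000
(2,1): Delta=0.0606 Bond=-5.5774
(2,2): Delta=1.0000 Bond=-188.4412
V0=18.7907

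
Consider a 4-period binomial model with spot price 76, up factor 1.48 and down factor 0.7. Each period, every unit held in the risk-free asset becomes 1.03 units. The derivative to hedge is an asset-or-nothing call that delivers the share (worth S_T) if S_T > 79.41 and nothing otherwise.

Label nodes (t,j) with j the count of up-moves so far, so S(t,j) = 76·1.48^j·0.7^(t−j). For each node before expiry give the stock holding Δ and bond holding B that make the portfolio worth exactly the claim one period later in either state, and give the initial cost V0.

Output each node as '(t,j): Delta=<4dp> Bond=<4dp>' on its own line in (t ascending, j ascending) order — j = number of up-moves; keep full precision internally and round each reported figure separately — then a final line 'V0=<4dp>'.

Risk-neutral probability p* = (R−d)/(u−d) = (1.03−0.7)/(1.48−0.7) = 0.4231.
Terminal payoffs: V(4,0)=0.0000, V(4,1)=0.0000, V(4,2)=81.5705, V(4,3)=172.4633, V(4,4)=364.6368
(3,0): S=26.0680. Δ = (V_up−V_dn)/(S_up−S_dn) = (0.0000−0.0000)/(38.5806−18.2476) = 0.0000. V = [p*·0.0000 + (1−p*)·0.0000]/1.03 = 0.0000. B = V − Δ·S = 0.0000.
(3,1): S=55.1152. Δ = (V_up−V_dn)/(S_up−S_dn) = (81.5705−0.0000)/(81.5705−38.5806) = 1.8974. V = [p*·81.5705 + (1−p*)·0.0000]/1.03 = 33.5054. B = V − Δ·S = -71.0721.
(3,2): S=116.5293. Δ = (V_up−V_dn)/(S_up−S_dn) = (172.4633−81.5705)/(172.4633−81.5705) = 1.0000. V = [p*·172.4633 + (1−p*)·81.5705]/1.03 = 116.5293. B = V − Δ·S = 0.0000.
(3,3): S=246.3762. Δ = (V_up−V_dn)/(S_up−S_dn) = (364.6368−172.4633)/(364.6368−172.4633) = 1.0000. V = [p*·364.6368 + (1−p*)·172.4633]/1.03 = 246.3762. B = V − Δ·S = 0.0000.
(2,0): S=37.2400. Δ = (V_up−V_dn)/(S_up−S_dn) = (33.5054−0.0000)/(55.1152−26.0680) = 1.1535. V = [p*·33.5054 + (1−p*)·0.0000]/1.03 = 13.7625. B = V − Δ·S = -29.1932.
(2,1): S=78.7360. Δ = (V_up−V_dn)/(S_up−S_dn) = (116.5293−33.5054)/(116.5293−55.1152) = 1.3519. V = [p*·116.5293 + (1−p*)·33.5054]/1.03 = 66.6319. B = V − Δ·S = -39.8089.
(2,2): S=166.4704. Δ = (V_up−V_dn)/(S_up−S_dn) = (246.3762−116.5293)/(246.3762−116.5293) = 1.0000. V = [p*·246.3762 + (1−p*)·116.5293]/1.03 = 166.4704. B = V − Δ·S = 0.0000.
(1,0): S=53.2000. Δ = (V_up−V_dn)/(S_up−S_dn) = (66.6319−13.7625)/(78.7360−37.2400) = 1.2741. V = [p*·66.6319 + (1−p*)·13.7625]/1.03 = 35.0780. B = V − Δ·S = -32.7033.
(1,1): S=112.4800. Δ = (V_up−V_dn)/(S_up−S_dn) = (166.4704−66.6319)/(166.4704−78.7360) = 1.1380. V = [p*·166.4704 + (1−p*)·66.6319]/1.03 = 105.7003. B = V − Δ·S = -22.2977.
(0,0): S=76.0000. Δ = (V_up−V_dn)/(S_up−S_dn) = (105.7003−35.0780)/(112.4800−53.2000) = 1.1913. V = [p*·105.7003 + (1−p*)·35.0780]/1.03 = 63.0647. B = V − Δ·S = -27.4767.
The time-0 hedge costs 63.0647, which is the no-arbitrage price.

(0,0): Delta=1.1913 Bond=-27.4767
(1,0): Delta=1.2741 Bond=-32.7033
(1,1): Delta=1.1380 Bond=-22.2977
(2,0): Delta=1.1535 Bond=-29.1932
(2,1): Delta=1.3519 Bond=-39.8089
(2,2): Delta=1.0000 Bond=0.0000
(3,0): Delta=0.0000 Bond=0.0000
(3,1): Delta=1.8974 Bond=-71.0721
(3,2): Delta=1.0000 Bond=0.0000
(3,3): Delta=1.0000 Bond=0.0000
V0=63.0647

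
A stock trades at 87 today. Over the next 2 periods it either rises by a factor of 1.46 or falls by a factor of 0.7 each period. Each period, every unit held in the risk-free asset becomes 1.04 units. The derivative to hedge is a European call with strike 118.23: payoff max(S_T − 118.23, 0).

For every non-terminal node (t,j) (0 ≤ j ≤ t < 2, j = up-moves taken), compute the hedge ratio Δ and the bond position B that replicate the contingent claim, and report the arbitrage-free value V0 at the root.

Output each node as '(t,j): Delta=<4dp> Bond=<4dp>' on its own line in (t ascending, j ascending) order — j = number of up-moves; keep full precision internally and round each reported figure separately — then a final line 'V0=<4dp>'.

Risk-neutral probability p* = (R−d)/(u−d) = (1.04−0.7)/(1.46−0.7) = 0.4474.
Terminal values V(2,·): V(2,0)=0.0000, V(2,1)=0.0000, V(2,2)=67.2192
(1,0): S=60.9000. Δ = (V_up−V_dn)/(S_up−S_dn) = (0.0000−0.0000)/(88.9140−42.6300) = 0.0000. V = [p*·0.0000 + (1−p*)·0.0000]/1.04 = 0.0000. B = V − Δ·S = 0.0000.
(1,1): S=127.0200. Δ = (V_up−V_dn)/(S_up−S_dn) = (67.2192−0.0000)/(185.4492−88.9140) = 0.6963. V = [p*·67.2192 + (1−p*)·0.0000]/1.04 = 28.9151. B = V − Δ·S = -59.5312.
(0,0): S=87.0000. Δ = (V_up−V_dn)/(S_up−S_dn) = (28.9151−0.0000)/(127.0200−60.9000) = 0.4373. V = [p*·28.9151 + (1−p*)·0.0000]/1.04 = 12.4382. B = V − Δ·S = -25.6080.
Root portfolio cost Δ·87+B reproduces V0=12.4382.

(0,0): Delta=0.4373 Bond=-25.6080
(1,0): Delta=0.0000 Bond=0.0000
(1,1): Delta=0.6963 Bond=-59.5312
V0=12.4382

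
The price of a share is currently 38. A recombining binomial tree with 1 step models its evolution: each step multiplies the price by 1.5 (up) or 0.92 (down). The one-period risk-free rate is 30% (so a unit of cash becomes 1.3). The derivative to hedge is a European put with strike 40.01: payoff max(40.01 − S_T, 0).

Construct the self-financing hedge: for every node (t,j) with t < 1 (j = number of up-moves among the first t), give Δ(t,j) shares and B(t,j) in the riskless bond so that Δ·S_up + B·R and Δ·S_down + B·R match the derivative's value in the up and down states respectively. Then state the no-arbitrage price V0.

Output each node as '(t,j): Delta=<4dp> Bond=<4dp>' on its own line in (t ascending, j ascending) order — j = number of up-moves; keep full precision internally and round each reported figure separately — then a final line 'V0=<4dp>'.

(0,0): Delta=-0.2291 Bond=10.0464
V0=1.3395

Under the risk-neutral measure, an up-move has probability p* = (R−d)/(u−d) = 0.6552 and values discount at R = 1.3.
At expiry t=1: V(1,0)=5.0500, V(1,1)=0.0000
  t=0,j=0: stock 38.0000 → up 57.0000 (V=0.0000), down 34.9600 (V=5.0500). Price 1.3395; hedge Δ=-0.2291, bond B=10.0464.
The time-0 hedge costs 1.3395, which is the no-arbitrage price.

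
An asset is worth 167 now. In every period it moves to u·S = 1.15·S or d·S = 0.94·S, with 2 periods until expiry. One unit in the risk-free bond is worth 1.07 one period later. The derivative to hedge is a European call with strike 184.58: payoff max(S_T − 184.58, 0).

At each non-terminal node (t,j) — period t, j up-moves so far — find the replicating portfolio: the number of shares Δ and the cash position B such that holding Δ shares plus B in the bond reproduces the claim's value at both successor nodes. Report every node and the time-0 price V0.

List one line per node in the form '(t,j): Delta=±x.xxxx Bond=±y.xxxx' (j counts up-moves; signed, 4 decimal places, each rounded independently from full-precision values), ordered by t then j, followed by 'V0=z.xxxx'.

No-arbitrage ⇒ martingale measure with p* = (R−d)/(u−d) = 0.6190.
Terminal payoffs: V(2,0)=0.0000, V(2,1)=0.0000, V(2,2)=36.2775
  t=1,j=0: stock 156.9800 → up 180.5270 (V=0.0000), down 147.5612 (V=0.0000). Price 0.0000; hedge Δ=0.0000, bond B=0.0000.
  t=1,j=1: stock 192.0500 → up 220.8575 (V=36.2775), down 180.5270 (V=0.0000). Price 20.9883; hedge Δ=0.8995, bond B=-151.7617.
  t=0,j=0: stock 167.0000 → up 192.0500 (V=20.9883), down 156.9800 (V=0.0000). Price 12.1428; hedge Δ=0.5985, bond B=-87.8016.
Root portfolio cost Δ·167+B reproduces V0=12.1428.

(0,0): Delta=0.5985 Bond=-87.8016
(1,0): Delta=0.0000 Bond=0.0000
(1,1): Delta=0.8995 Bond=-151.7617
V0=12.1428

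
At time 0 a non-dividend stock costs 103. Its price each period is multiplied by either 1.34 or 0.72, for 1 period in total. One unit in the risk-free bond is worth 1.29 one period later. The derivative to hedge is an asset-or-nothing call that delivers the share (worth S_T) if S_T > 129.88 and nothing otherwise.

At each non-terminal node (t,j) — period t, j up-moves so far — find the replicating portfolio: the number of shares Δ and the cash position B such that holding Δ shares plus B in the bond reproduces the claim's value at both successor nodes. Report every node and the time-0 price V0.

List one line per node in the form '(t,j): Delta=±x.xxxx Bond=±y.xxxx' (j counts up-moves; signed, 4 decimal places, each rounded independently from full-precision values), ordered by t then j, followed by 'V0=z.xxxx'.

Under the risk-neutral measure, an up-move has probability p* = (R−d)/(u−d) = 0.9194 and values discount at R = 1.29.
Terminal values V(1,·): V(1,0)=0.0000, V(1,1)=138.0200
Node (0,0) S=103.0000: V=(p*·138.0200+(1−p*)·0.0000)/1.29=98.3638; Δ=(138.0200−0.0000)/(138.0200−74.1600)=2.1613; B=V−Δ·S=-124.2491
Check: Δ(0,0)·S0 + B(0,0) = 98.3638 = V0.

(0,0): Delta=2.1613 Bond=-124.2491
V0=98.3638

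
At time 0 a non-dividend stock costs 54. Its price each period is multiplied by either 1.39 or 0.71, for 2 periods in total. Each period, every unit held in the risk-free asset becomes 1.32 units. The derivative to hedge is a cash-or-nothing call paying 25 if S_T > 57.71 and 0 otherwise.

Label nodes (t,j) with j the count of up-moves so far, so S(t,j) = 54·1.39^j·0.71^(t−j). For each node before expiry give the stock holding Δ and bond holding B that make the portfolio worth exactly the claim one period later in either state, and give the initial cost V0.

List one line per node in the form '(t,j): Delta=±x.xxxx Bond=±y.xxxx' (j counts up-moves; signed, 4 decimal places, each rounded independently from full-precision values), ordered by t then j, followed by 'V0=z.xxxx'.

Risk-neutral probability p* = (R−d)/(u−d) = (1.32−0.71)/(1.39−0.71) = 0.8971.
Terminal values V(2,·): V(2,0)=0.0000, V(2,1)=0.0000, V(2,2)=25.0000
(1,0): S=38.3400. Δ = (V_up−V_dn)/(S_up−S_dn) = (0.0000−0.0000)/(53.2926−27.2214) = 0.0000. V = [p*·0.0000 + (1−p*)·0.0000]/1.32 = 0.0000. B = V − Δ·S = 0.0000.
(1,1): S=75.0600. Δ = (V_up−V_dn)/(S_up−S_dn) = (25.0000−0.0000)/(104.3334−53.2926) = 0.4898. V = [p*·25.0000 + (1−p*)·0.0000]/1.32 = 16.9898. B = V − Δ·S = -19.7750.
(0,0): S=54.0000. Δ = (V_up−V_dn)/(S_up−S_dn) = (16.9898−0.0000)/(75.0600−38.3400) = 0.4627. V = [p*·16.9898 + (1−p*)·0.0000]/1.32 = 11.5461. B = V − Δ·S = -13.4389.
Self-financing check: at every node Δ·S+B equals the discounted successor values.

(0,0): Delta=0.4627 Bond=-13.4389
(1,0): Delta=0.0000 Bond=0.0000
(1,1): Delta=0.4898 Bond=-19.7750
V0=11.5461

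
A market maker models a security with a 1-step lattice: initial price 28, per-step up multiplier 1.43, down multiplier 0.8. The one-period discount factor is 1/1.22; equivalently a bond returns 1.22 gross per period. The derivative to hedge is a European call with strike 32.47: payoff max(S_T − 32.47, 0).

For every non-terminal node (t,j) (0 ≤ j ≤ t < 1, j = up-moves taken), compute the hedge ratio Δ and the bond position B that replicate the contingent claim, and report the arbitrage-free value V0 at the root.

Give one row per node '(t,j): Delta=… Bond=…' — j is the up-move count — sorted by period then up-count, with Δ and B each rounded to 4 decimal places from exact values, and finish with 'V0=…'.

Under the risk-neutral measure, an up-move has probability p* = (R−d)/(u−d) = 0.6667 and values discount at R = 1.22.
Payoff layer (t=1): V(1,0)=0.0000, V(1,1)=7.5700
(0,0): S=28.0000. Δ = (V_up−V_dn)/(S_up−S_dn) = (7.5700−0.0000)/(40.0400−22.4000) = 0.4291. V = [p*·7.5700 + (1−p*)·0.0000]/1.22 = 4.1366. B = V − Δ·S = -7.8793.
Each (Δ,B) replicates both successor values, so the strategy is self-financing and V0 is arbitrage-free.

(0,0): Delta=0.4291 Bond=-7.8793
V0=4.1366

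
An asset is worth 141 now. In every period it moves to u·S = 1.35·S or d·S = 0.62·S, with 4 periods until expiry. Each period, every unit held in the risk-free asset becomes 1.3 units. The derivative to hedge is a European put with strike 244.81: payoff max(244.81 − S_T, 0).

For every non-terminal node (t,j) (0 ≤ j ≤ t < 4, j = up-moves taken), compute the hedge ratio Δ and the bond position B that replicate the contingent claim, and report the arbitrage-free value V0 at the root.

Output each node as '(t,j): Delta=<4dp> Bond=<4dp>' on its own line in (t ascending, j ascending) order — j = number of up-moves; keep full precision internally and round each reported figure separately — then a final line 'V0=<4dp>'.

Under the risk-neutral measure, an up-move has probability p* = (R−d)/(u−d) = 0.9315 and values discount at R = 1.3.
Payoff layer (t=4): V(4,0)=223.9754, V(4,1)=199.4443, V(4,2)=146.0298, V(4,3)=29.7240, V(4,4)=0.0000
(3,0): S=33.6042. Δ = (V_up−V_dn)/(S_up−S_dn) = (199.4443−223.9754)/(45.3657−20.8346) = -1.0000. V = [p*·199.4443 + (1−p*)·223.9754]/1.3 = 154.7111. B = V − Δ·S = 188.3154.
(3,1): S=73.1705. Δ = (V_up−V_dn)/(S_up−S_dn) = (146.0298−199.4443)/(98.7802−45.3657) = -1.0000. V = [p*·146.0298 + (1−p*)·199.4443]/1.3 = 115.1448. B = V − Δ·S = 188.3154.
(3,2): S=159.3230. Δ = (V_up−V_dn)/(S_up−S_dn) = (29.7240−146.0298)/(215.0860−98.7802) = -1.0000. V = [p*·29.7240 + (1−p*)·146.0298]/1.3 = 28.9924. B = V − Δ·S = 188.3154.
(3,3): S=346.9129. Δ = (V_up−V_dn)/(S_up−S_dn) = (0.0000−29.7240)/(468.3324−215.0860) = -0.1174. V = [p*·0.0000 + (1−p*)·29.7240]/1.3 = 1.5661. B = V − Δ·S = 42.2839.
(2,0): S=54.2004. Δ = (V_up−V_dn)/(S_up−S_dn) = (115.1448−154.7111)/(73.1705−33.6042) = -1.0000. V = [p*·115.1448 + (1−p*)·154.7111]/1.3 = 90.6576. B = V − Δ·S = 144.8580.
(2,1): S=118.0170. Δ = (V_up−V_dn)/(S_up−S_dn) = (28.9924−115.1448)/(159.3230−73.1705) = -1.0000. V = [p*·28.9924 + (1−p*)·115.1448]/1.3 = 26.8410. B = V − Δ·S = 144.8580.
(2,2): S=256.9725. Δ = (V_up−V_dn)/(S_up−S_dn) = (1.5661−28.9924)/(346.9129−159.3230) = -0.1462. V = [p*·1.5661 + (1−p*)·28.9924]/1.3 = 2.6497. B = V − Δ·S = 40.2200.
(1,0): S=87.4200. Δ = (V_up−V_dn)/(S_up−S_dn) = (26.8410−90.6576)/(118.0170−54.2004) = -1.0000. V = [p*·26.8410 + (1−p*)·90.6576]/1.3 = 24.0092. B = V − Δ·S = 111.4292.
(1,1): S=190.3500. Δ = (V_up−V_dn)/(S_up−S_dn) = (2.6497−26.8410)/(256.9725−118.0170) = -0.1741. V = [p*·2.6497 + (1−p*)·26.8410]/1.3 = 3.3128. B = V − Δ·S = 36.4516.
(0,0): S=141.0000. Δ = (V_up−V_dn)/(S_up−S_dn) = (3.3128−24.0092)/(190.3500−87.4200) = -0.2011. V = [p*·3.3128 + (1−p*)·24.0092]/1.3 = 3.6387. B = V − Δ·S = 31.9900.
Root portfolio cost Δ·141+B reproduces V0=3.6387.

(0,0): Delta=-0.2011 Bond=31.9900
(1,0): Delta=-1.0000 Bond=111.4292
(1,1): Delta=-0.1741 Bond=36.4516
(2,0): Delta=-1.0000 Bond=144.8580
(2,1): Delta=-1.0000 Bond=144.8580
(2,2): Delta=-0.1462 Bond=40.2200
(3,0): Delta=-1.0000 Bond=188.3154
(3,1): Delta=-1.0000 Bond=188.3154
(3,2): Delta=-1.0000 Bond=188.3154
(3,3): Delta=-0.1174 Bond=42.2839
V0=3.6387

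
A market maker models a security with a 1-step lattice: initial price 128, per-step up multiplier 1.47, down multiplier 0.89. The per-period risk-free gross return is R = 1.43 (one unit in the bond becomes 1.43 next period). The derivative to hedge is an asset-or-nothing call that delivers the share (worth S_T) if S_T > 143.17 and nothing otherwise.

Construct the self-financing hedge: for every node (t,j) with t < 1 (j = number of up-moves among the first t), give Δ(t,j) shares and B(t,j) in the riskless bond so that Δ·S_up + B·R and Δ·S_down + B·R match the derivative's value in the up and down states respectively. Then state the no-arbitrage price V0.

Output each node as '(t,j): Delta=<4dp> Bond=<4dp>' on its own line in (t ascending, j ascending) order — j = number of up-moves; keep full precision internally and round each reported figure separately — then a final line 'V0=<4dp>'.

The replicating-portfolio and risk-neutral prices coincide; use p* = (1.43−0.89)/(1.47−0.89) = 0.9310 for the latter.
Terminal payoffs: V(1,0)=0.0000, V(1,1)=188.1600
(0,0): S=128.0000. Δ = (V_up−V_dn)/(S_up−S_dn) = (188.1600−0.0000)/(188.1600−113.9200) = 2.5345. V = [p*·188.1600 + (1−p*)·0.0000]/1.43 = 122.5059. B = V − Δ·S = -201.9079.
Check: Δ(0,0)·S0 + B(0,0) = 122.5059 = V0.

(0,0): Delta=2.5345 Bond=-201.9079
V0=122.5059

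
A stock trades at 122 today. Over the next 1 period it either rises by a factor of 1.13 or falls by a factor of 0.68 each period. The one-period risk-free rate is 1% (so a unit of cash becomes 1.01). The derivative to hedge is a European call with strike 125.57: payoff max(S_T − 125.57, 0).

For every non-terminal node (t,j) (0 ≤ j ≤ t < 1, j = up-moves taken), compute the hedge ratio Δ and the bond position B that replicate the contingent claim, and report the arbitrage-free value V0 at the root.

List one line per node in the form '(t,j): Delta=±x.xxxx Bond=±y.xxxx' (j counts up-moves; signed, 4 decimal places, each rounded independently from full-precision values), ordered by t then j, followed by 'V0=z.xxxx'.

(0,0): Delta=0.2239 Bond=-18.3877
V0=8.9234

Risk-neutral probability p* = (R−d)/(u−d) = (1.01−0.68)/(1.13−0.68) = 0.7333.
Payoff layer (t=1): V(1,0)=0.0000, V(1,1)=12.2900
  t=0,j=0: stock 122.0000 → up 137.8600 (V=12.2900), down 82.9600 (V=0.0000). Price 8.9234; hedge Δ=0.2239, bond B=-18.3877.
Check: Δ(0,0)·S0 + B(0,0) = 8.9234 = V0.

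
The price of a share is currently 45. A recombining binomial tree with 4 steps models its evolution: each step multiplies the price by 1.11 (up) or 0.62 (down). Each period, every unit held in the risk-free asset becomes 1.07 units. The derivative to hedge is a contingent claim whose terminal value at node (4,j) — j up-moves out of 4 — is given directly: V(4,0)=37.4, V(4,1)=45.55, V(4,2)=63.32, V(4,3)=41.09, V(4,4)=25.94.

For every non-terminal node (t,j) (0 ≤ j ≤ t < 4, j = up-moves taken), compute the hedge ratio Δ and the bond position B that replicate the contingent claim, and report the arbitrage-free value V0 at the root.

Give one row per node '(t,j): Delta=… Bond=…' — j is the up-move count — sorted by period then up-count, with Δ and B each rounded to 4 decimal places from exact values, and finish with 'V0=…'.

(0,0): Delta=-0.5922 Bond=50.3513
(1,0): Delta=-1.0242 Bond=65.9290
(1,1): Delta=-0.5707 Bond=52.8045
(2,0): Delta=1.8728 Bond=20.4331
(2,1): Delta=-1.1680 Bond=74.9983
(2,2): Delta=-0.5410 Bond=54.8566
(3,0): Delta=1.5509 Bond=25.3157
(3,1): Delta=1.8887 Bond=21.5566
(3,2): Delta=-1.3198 Bond=85.4652
(3,3): Delta=-0.5024 Bond=56.3172
V0=23.7046

Since d<R<u, set p* = (R−d)/(u−d) = 0.9184; price each node as the discounted p*-expectation of its children.
Terminal values V(4,·): V(4,0)=37.4000, V(4,1)=45.5500, V(4,2)=63.3200, V(4,3)=41.0900, V(4,4)=25.9400
Node (3,0) S=10.7248: V=(p*·45.5500+(1−p*)·37.4000)/1.07=41.9483; Δ=(45.5500−37.4000)/(11.9045−6.6494)=1.5509; B=V−Δ·S=25.3157
Node (3,1) S=19.2008: V=(p*·63.3200+(1−p*)·45.5500)/1.07=57.8219; Δ=(63.3200−45.5500)/(21.3129−11.9045)=1.8887; B=V−Δ·S=21.5566
Node (3,2) S=34.3756: V=(p*·41.0900+(1−p*)·63.3200)/1.07=40.0978; Δ=(41.0900−63.3200)/(38.1569−21.3129)=-1.3198; B=V−Δ·S=85.4652
Node (3,3) S=61.5434: V=(p*·25.9400+(1−p*)·41.0900)/1.07=25.3988; Δ=(25.9400−41.0900)/(68.3132−38.1569)=-0.5024; B=V−Δ·S=56.3172
Node (2,0) S=17.2980: V=(p*·57.8219+(1−p*)·41.9483)/1.07=52.8281; Δ=(57.8219−41.9483)/(19.2008−10.7248)=1.8728; B=V−Δ·S=20.4331
Node (2,1) S=30.9690: V=(p*·40.0978+(1−p*)·57.8219)/1.07=38.8268; Δ=(40.0978−57.8219)/(34.3756−19.2008)=-1.1680; B=V−Δ·S=74.9983
Node (2,2) S=55.4445: V=(p*·25.3988+(1−p*)·40.0978)/1.07=24.8586; Δ=(25.3988−40.0978)/(61.5434−34.3756)=-0.5410; B=V−Δ·S=54.8566
Node (1,0) S=27.9000: V=(p*·38.8268+(1−p*)·52.8281)/1.07=37.3549; Δ=(38.8268−52.8281)/(30.9690−17.2980)=-1.0242; B=V−Δ·S=65.9290
Node (1,1) S=49.9500: V=(p*·24.8586+(1−p*)·38.8268)/1.07=24.2980; Δ=(24.8586−38.8268)/(55.4445−30.9690)=-0.5707; B=V−Δ·S=52.8045
Node (0,0) S=45.0000: V=(p*·24.2980+(1−p*)·37.3549)/1.07=23.7046; Δ=(24.2980−37.3549)/(49.9500−27.9000)=-0.5922; B=V−Δ·S=50.3513
Root portfolio cost Δ·45+B reproduces V0=23.7046.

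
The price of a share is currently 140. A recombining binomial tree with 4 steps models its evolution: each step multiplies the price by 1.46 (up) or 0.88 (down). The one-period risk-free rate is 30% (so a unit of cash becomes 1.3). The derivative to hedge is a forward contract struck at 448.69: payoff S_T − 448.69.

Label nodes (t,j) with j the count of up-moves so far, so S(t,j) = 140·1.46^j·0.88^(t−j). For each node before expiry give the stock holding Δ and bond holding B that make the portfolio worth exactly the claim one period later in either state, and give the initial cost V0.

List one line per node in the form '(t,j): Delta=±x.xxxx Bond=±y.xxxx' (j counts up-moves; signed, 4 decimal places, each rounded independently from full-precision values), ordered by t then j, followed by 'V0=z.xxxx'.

Since d<R<u, set p* = (R−d)/(u−d) = 0.7241; price each node as the discounted p*-expectation of its children.
Terminal payoffs: V(4,0)=-364.7326, V(4,1)=-309.3971, V(4,2)=-217.5905, V(4,3)=-65.2748, V(4,4)=187.4306
Node (3,0) S=95.4061: V=(p*·-309.3971+(1−p*)·-364.7326)/1.3=-249.7401; Δ=(-309.3971−-364.7326)/(139.2929−83.9574)=1.0000; B=V−Δ·S=-345.1462
Node (3,1) S=158.2874: V=(p*·-217.5905+(1−p*)·-309.3971)/1.3=-186.8588; Δ=(-217.5905−-309.3971)/(231.0995−139.2929)=1.0000; B=V−Δ·S=-345.1462
Node (3,2) S=262.6131: V=(p*·-65.2748+(1−p*)·-217.5905)/1.3=-82.5330; Δ=(-65.2748−-217.5905)/(383.4152−231.0995)=1.0000; B=V−Δ·S=-345.1462
Node (3,3) S=435.6990: V=(p*·187.4306+(1−p*)·-65.2748)/1.3=90.5529; Δ=(187.4306−-65.2748)/(636.1206−383.4152)=1.0000; B=V−Δ·S=-345.1462
Node (2,0) S=108.4160: V=(p*·-186.8588+(1−p*)·-249.7401)/1.3=-157.0810; Δ=(-186.8588−-249.7401)/(158.2874−95.4061)=1.0000; B=V−Δ·S=-265.4970
Node (2,1) S=179.8720: V=(p*·-82.5330+(1−p*)·-186.8588)/1.3=-85.6250; Δ=(-82.5330−-186.8588)/(262.6131−158.2874)=1.0000; B=V−Δ·S=-265.4970
Node (2,2) S=298.4240: V=(p*·90.5529+(1−p*)·-82.5330)/1.3=32.9270; Δ=(90.5529−-82.5330)/(435.6990−262.6131)=1.0000; B=V−Δ·S=-265.4970
Node (1,0) S=123.2000: V=(p*·-85.6250+(1−p*)·-157.0810)/1.3=-81.0285; Δ=(-85.6250−-157.0810)/(179.8720−108.4160)=1.0000; B=V−Δ·S=-204.2285
Node (1,1) S=204.4000: V=(p*·32.9270+(1−p*)·-85.6250)/1.3=0.1715; Δ=(32.9270−-85.6250)/(298.4240−179.8720)=1.0000; B=V−Δ·S=-204.2285
Node (0,0) S=140.0000: V=(p*·0.1715+(1−p*)·-81.0285)/1.3=-17.0988; Δ=(0.1715−-81.0285)/(204.4000−123.2000)=1.0000; B=V−Δ·S=-157.0988
Self-financing check: at every node Δ·S+B equals the discounted successor values.

(0,0): Delta=1.0000 Bond=-157.0988
(1,0): Delta=1.0000 Bond=-204.2285
(1,1): Delta=1.0000 Bond=-204.2285
(2,0): Delta=1.0000 Bond=-265.4970
(2,1): Delta=1.0000 Bond=-265.4970
(2,2): Delta=1.0000 Bond=-265.4970
(3,0): Delta=1.0000 Bond=-345.1462
(3,1): Delta=1.0000 Bond=-345.1462
(3,2): Delta=1.0000 Bond=-345.1462
(3,3): Delta=1.0000 Bond=-345.1462
V0=-17.0988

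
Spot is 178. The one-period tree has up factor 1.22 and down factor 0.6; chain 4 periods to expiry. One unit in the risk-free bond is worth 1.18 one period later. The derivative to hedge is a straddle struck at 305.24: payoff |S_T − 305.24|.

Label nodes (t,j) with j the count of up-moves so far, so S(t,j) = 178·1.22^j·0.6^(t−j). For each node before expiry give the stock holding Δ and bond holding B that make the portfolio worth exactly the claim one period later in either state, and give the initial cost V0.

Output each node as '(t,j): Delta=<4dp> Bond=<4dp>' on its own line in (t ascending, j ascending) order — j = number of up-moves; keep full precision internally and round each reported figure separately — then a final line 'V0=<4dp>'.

(0,0): Delta=-0.1955 Bond=84.6284
(1,0): Delta=-1.0000 Bond=185.7785
(1,1): Delta=-0.1682 Bond=93.9362
(2,0): Delta=-1.0000 Bond=219.2186
(2,1): Delta=-1.0000 Bond=219.2186
(2,2): Delta=-0.1400 Bond=103.3706
(3,0): Delta=-1.0000 Bond=258.6780
(3,1): Delta=-1.0000 Bond=258.6780
(3,2): Delta=-1.0000 Bond=258.6780
(3,3): Delta=-0.1109 Bond=112.5497
V0=49.8234

Under the risk-neutral measure, an up-move has probability p* = (R−d)/(u−d) = 0.9355 and values discount at R = 1.18.
Terminal payoffs: V(4,0)=282.1712, V(4,1)=258.3334, V(4,2)=209.8633, V(4,3)=111.3074, V(4,4)=89.0896
  t=3,j=0: stock 38.4480 → up 46.9066 (V=258.3334), down 23.0688 (V=282.1712). Price 220.2300; hedge Δ=-1.0000, bond B=258.6780.
  t=3,j=1: stock 78.1776 → up 95.3767 (V=209.8633), down 46.9066 (V=258.3334). Price 180.5004; hedge Δ=-1.0000, bond B=258.6780.
  t=3,j=2: stock 158.9611 → up 193.9326 (V=111.3074), down 95.3767 (V=209.8633). Price 99.7168; hedge Δ=-1.0000, bond B=258.6780.
  t=3,j=3: stock 323.2209 → up 394.3296 (V=89.0896), down 193.9326 (V=111.3074). Price 76.7144; hedge Δ=-0.1109, bond B=112.5497.
  t=2,j=0: stock 64.0800 → up 78.1776 (V=180.5004), down 38.4480 (V=220.2300). Price 155.1386; hedge Δ=-1.0000, bond B=219.2186.
  t=2,j=1: stock 130.2960 → up 158.9611 (V=99.7168), down 78.1776 (V=180.5004). Price 88.9226; hedge Δ=-1.0000, bond B=219.2186.
  t=2,j=2: stock 264.9352 → up 323.2209 (V=76.7144), down 158.9611 (V=99.7168). Price 66.2698; hedge Δ=-0.1400, bond B=103.3706.
  t=1,j=0: stock 106.8000 → up 130.2960 (V=88.9226), down 64.0800 (V=155.1386). Price 78.9785; hedge Δ=-1.0000, bond B=185.7785.
  t=1,j=1: stock 217.1600 → up 264.9352 (V=66.2698), down 130.2960 (V=88.9226). Price 57.3994; hedge Δ=-0.1682, bond B=93.9362.
  t=0,j=0: stock 178.0000 → up 217.1600 (V=57.3994), down 106.8000 (V=78.9785). Price 49.8234; hedge Δ=-0.1955, bond B=84.6284.
The time-0 hedge costs 49.8234, which is the no-arbitrage price.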